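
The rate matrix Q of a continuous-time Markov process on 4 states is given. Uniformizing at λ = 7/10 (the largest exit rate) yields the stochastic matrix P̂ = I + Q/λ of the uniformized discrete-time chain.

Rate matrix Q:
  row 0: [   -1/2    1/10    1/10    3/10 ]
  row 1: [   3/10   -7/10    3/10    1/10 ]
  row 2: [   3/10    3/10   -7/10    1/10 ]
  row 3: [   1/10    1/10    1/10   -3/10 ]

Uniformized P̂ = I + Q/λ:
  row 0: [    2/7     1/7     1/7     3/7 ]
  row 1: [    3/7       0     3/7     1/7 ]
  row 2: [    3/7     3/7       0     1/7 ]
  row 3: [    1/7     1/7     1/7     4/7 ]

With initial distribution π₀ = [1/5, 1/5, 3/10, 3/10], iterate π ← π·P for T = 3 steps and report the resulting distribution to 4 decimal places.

π = [0.2805, 0.1708, 0.1630, 0.3857]

t=0: π = [0.2000, 0.2000, 0.3000, 0.3000]
t=1: π = [0.3143, 0.2000, 0.1571, 0.3286]
t=2: π = [0.2898, 0.1592, 0.1776, 0.3735]
t=3: π = [0.2805, 0.1708, 0.1630, 0.3857]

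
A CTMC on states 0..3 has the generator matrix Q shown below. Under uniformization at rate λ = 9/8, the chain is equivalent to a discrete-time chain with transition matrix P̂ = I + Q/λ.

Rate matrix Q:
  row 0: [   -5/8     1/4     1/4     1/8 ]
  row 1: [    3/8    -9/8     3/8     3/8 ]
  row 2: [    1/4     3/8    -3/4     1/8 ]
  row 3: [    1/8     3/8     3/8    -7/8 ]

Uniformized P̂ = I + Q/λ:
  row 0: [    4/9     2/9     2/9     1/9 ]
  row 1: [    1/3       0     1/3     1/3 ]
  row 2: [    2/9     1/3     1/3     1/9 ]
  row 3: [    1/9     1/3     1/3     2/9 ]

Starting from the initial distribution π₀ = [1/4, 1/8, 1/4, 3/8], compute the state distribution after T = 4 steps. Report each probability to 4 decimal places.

π = [0.2918, 0.2249, 0.3012, 0.1820]

t=0: π = [0.2500, 0.1250, 0.2500, 0.3750]
t=1: π = [0.2500, 0.2639, 0.3056, 0.1806]
t=2: π = [0.2870, 0.2176, 0.3056, 0.1898]
t=3: π = [0.2891, 0.2289, 0.3014, 0.1806]
t=4: π = [0.2918, 0.2249, 0.3012, 0.1820]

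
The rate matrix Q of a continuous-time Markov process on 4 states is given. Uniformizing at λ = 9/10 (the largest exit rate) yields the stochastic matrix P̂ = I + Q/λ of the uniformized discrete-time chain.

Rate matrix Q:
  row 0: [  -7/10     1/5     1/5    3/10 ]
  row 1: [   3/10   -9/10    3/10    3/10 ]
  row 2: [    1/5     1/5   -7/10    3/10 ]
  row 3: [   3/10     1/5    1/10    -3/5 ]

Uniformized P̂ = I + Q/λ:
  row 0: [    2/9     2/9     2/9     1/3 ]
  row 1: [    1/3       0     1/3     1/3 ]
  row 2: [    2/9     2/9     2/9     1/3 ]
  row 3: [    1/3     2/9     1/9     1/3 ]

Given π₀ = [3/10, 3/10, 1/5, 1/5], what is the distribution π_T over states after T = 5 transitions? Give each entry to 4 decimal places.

t=0: π = [0.3000, 0.3000, 0.2000, 0.2000]
t=1: π = [0.2778, 0.1556, 0.2333, 0.3333]
t=2: π = [0.2765, 0.1877, 0.2025, 0.3333]
t=3: π = [0.2801, 0.1805, 0.2060, 0.3333]
t=4: π = [0.2793, 0.1821, 0.2052, 0.3333]
t=5: π = [0.2795, 0.1818, 0.2054, 0.3333]

π = [0.2795, 0.1818, 0.2054, 0.3333]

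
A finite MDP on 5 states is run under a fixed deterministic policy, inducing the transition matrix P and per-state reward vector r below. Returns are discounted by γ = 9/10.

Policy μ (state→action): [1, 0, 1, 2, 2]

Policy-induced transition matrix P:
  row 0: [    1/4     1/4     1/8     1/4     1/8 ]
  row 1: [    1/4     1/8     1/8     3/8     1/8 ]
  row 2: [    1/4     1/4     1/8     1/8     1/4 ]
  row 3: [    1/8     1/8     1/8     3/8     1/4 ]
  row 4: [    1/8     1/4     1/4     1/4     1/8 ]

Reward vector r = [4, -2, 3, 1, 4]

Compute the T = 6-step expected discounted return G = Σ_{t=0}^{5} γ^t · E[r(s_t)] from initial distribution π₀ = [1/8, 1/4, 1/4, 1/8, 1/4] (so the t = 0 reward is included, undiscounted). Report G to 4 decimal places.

G = 8.6406

t=0: π = [0.1250, 0.2500, 0.2500, 0.1250, 0.2500], E[r] = 1.8750, γ^t·E[r] = 1.875000, running G = 1.875000
t=1: π = [0.2031, 0.2031, 0.1563, 0.2656, 0.1719], E[r] = 1.8281, γ^t·E[r] = 1.645313, running G = 3.520313
t=2: π = [0.1953, 0.1914, 0.1465, 0.2891, 0.1777], E[r] = 1.8379, γ^t·E[r] = 1.488691, running G = 5.009004
t=3: π = [0.1917, 0.1899, 0.1472, 0.2917, 0.1794], E[r] = 1.8379, γ^t·E[r] = 1.339822, running G = 6.348826
t=4: π = [0.1911, 0.1898, 0.1474, 0.2918, 0.1799], E[r] = 1.8384, γ^t·E[r] = 1.206180, running G = 7.555007
t=5: π = [0.1910, 0.1898, 0.1475, 0.2918, 0.1799], E[r] = 1.8384, γ^t·E[r] = 1.085558, running G = 8.640564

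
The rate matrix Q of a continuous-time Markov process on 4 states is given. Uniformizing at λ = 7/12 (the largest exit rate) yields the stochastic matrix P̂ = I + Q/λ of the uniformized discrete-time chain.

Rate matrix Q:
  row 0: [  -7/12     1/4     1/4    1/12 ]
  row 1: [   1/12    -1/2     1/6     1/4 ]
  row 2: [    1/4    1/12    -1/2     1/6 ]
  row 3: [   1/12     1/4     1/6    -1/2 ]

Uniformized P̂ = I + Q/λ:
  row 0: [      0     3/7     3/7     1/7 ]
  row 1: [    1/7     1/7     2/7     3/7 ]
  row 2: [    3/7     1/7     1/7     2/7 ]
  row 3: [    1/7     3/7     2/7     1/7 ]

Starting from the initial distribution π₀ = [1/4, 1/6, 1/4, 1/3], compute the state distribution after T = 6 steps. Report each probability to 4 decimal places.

t=0: π = [0.2500, 0.1667, 0.2500, 0.3333]
t=1: π = [0.1786, 0.3095, 0.2857, 0.2262]
t=2: π = [0.1990, 0.2585, 0.2704, 0.2721]
t=3: π = [0.1917, 0.2775, 0.2755, 0.2553]
t=4: π = [0.1942, 0.2706, 0.2737, 0.2615]
t=5: π = [0.1933, 0.2731, 0.2743, 0.2593]
t=6: π = [0.1936, 0.2722, 0.2741, 0.2601]

π = [0.1936, 0.2722, 0.2741, 0.2601]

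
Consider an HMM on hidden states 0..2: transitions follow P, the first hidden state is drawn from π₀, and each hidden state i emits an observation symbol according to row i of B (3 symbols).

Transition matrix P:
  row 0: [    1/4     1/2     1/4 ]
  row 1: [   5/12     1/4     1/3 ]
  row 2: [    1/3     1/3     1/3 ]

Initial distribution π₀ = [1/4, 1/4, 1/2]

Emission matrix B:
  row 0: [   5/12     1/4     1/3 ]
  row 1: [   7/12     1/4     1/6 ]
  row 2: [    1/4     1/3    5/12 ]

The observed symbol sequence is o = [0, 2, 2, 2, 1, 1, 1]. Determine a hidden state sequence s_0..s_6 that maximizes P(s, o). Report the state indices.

path = [1, 2, 2, 2, 2, 2, 2]

t=0: δ = [1.042e-01, 1.458e-01, 1.250e-01]  (obs o_0=0)
t=1: δ = [2.025e-02, 8.681e-03, 2.025e-02]  ψ = [1, 0, 1]  (obs o_1=2)
t=2: δ = [2.251e-03, 1.688e-03, 2.813e-03]  ψ = [2, 0, 2]  (obs o_2=2)
t=3: δ = [3.126e-04, 1.875e-04, 3.907e-04]  ψ = [2, 0, 2]  (obs o_3=2)
t=4: δ = [3.256e-05, 3.907e-05, 4.341e-05]  ψ = [2, 0, 2]  (obs o_4=1)
t=5: δ = [4.070e-06, 4.070e-06, 4.824e-06]  ψ = [1, 0, 2]  (obs o_5=1)
t=6: δ = [4.240e-07, 5.087e-07, 5.360e-07]  ψ = [1, 0, 2]  (obs o_6=1)
backtrack: best end state = 2; path = [1, 2, 2, 2, 2, 2, 2]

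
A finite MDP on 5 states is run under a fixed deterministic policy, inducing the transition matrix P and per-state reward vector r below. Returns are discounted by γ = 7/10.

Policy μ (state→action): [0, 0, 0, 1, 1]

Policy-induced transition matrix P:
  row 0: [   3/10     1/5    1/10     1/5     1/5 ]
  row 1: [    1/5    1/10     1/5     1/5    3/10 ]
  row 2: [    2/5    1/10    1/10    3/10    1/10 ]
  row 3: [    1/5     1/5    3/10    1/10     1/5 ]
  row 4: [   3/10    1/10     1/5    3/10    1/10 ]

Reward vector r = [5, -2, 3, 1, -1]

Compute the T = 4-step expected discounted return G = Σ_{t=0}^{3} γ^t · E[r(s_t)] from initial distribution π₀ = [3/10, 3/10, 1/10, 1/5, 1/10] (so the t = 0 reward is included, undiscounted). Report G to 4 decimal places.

t=0: π = [0.3000, 0.3000, 0.1000, 0.2000, 0.1000], E[r] = 1.3000, γ^t·E[r] = 1.300000, running G = 1.300000
t=1: π = [0.2600, 0.1500, 0.1800, 0.2000, 0.2100], E[r] = 1.5300, γ^t·E[r] = 1.071000, running G = 2.371000
t=2: π = [0.2830, 0.1460, 0.1760, 0.2190, 0.1760], E[r] = 1.6940, γ^t·E[r] = 0.830060, running G = 3.201060
t=3: π = [0.2811, 0.1502, 0.1760, 0.2133, 0.1794], E[r] = 1.6670, γ^t·E[r] = 0.571781, running G = 3.772841

G = 3.7728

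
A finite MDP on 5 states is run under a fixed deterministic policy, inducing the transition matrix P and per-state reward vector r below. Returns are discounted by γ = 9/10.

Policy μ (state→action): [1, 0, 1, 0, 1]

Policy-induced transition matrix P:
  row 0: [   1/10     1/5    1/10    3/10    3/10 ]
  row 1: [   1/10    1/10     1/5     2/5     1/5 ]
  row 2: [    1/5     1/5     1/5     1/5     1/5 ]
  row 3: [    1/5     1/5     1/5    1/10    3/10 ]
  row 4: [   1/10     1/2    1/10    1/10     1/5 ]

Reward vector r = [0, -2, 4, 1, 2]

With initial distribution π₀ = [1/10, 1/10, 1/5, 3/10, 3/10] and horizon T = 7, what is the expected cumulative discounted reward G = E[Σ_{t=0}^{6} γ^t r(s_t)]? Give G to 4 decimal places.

t=0: π = [0.1000, 0.1000, 0.2000, 0.3000, 0.3000], E[r] = 1.5000, γ^t·E[r] = 1.500000, running G = 1.500000
t=1: π = [0.1500, 0.2800, 0.1600, 0.1700, 0.2400], E[r] = 0.7300, γ^t·E[r] = 0.657000, running G = 2.157000
t=2: π = [0.1330, 0.2440, 0.1610, 0.2300, 0.2320], E[r] = 0.8500, γ^t·E[r] = 0.688500, running G = 2.845500
t=3: π = [0.1391, 0.2452, 0.1635, 0.2159, 0.2363], E[r] = 0.8521, γ^t·E[r] = 0.621181, running G = 3.466681
t=4: π = [0.1379, 0.2464, 0.1625, 0.2177, 0.2355], E[r] = 0.8458, γ^t·E[r] = 0.554949, running G = 4.021630
t=5: π = [0.1380, 0.2460, 0.1627, 0.2177, 0.2356], E[r] = 0.8475, γ^t·E[r] = 0.500427, running G = 4.522057
t=6: π = [0.1380, 0.2461, 0.1626, 0.2177, 0.2356], E[r] = 0.8473, γ^t·E[r] = 0.450266, running G = 4.972322

G = 4.9723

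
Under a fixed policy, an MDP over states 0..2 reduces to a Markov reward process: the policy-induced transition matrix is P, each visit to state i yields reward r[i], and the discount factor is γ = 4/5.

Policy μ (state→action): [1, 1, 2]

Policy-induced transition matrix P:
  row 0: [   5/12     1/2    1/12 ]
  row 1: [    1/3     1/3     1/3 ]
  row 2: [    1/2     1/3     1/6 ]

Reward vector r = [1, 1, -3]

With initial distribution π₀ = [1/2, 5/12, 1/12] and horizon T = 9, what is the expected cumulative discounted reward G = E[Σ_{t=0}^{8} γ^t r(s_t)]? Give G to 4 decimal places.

t=0: π = [0.5000, 0.4167, 0.0833], E[r] = 0.6667, γ^t·E[r] = 0.666667, running G = 0.666667
t=1: π = [0.3889, 0.4167, 0.1944], E[r] = 0.2222, γ^t·E[r] = 0.177778, running G = 0.844444
t=2: π = [0.3981, 0.3981, 0.2037], E[r] = 0.1852, γ^t·E[r] = 0.118519, running G = 0.962963
t=3: π = [0.4005, 0.3997, 0.1998], E[r] = 0.2006, γ^t·E[r] = 0.102716, running G = 1.065679
t=4: π = [0.4000, 0.4001, 0.1999], E[r] = 0.2004, γ^t·E[r] = 0.082067, running G = 1.147747
t=5: π = [0.4000, 0.4000, 0.2000], E[r] = 0.2000, γ^t·E[r] = 0.065521, running G = 1.213267
t=6: π = [0.4000, 0.4000, 0.2000], E[r] = 0.2000, γ^t·E[r] = 0.052427, running G = 1.265694
t=7: π = [0.4000, 0.4000, 0.2000], E[r] = 0.2000, γ^t·E[r] = 0.041943, running G = 1.307638
t=8: π = [0.4000, 0.4000, 0.2000], E[r] = 0.2000, γ^t·E[r] = 0.033554, running G = 1.341192

G = 1.3412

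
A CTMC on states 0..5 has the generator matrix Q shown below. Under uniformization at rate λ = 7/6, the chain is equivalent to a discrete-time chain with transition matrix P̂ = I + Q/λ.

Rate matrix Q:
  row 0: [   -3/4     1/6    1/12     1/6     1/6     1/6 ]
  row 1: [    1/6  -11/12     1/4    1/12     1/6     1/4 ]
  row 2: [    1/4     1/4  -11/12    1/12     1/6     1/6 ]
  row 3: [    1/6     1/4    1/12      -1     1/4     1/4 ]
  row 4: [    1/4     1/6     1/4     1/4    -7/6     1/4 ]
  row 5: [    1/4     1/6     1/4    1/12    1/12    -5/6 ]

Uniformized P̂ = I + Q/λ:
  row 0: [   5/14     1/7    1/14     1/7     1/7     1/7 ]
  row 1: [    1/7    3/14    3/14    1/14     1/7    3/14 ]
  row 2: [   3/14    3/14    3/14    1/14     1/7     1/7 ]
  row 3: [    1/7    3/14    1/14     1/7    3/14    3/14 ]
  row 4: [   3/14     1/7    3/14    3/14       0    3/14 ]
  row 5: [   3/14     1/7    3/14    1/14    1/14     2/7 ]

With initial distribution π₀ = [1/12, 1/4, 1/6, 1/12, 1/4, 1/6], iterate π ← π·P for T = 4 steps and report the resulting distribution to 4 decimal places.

t=0: π = [0.0833, 0.2500, 0.1667, 0.0833, 0.2500, 0.1667]
t=1: π = [0.2024, 0.1786, 0.1905, 0.1190, 0.1012, 0.2083]
t=2: π = [0.2219, 0.1777, 0.1684, 0.1088, 0.1220, 0.2011]
t=3: π = [0.2255, 0.1754, 0.1670, 0.1125, 0.1188, 0.2008]
t=4: π = [0.2259, 0.1753, 0.1660, 0.1125, 0.1196, 0.2006]

π = [0.2259, 0.1753, 0.1660, 0.1125, 0.1196, 0.2006]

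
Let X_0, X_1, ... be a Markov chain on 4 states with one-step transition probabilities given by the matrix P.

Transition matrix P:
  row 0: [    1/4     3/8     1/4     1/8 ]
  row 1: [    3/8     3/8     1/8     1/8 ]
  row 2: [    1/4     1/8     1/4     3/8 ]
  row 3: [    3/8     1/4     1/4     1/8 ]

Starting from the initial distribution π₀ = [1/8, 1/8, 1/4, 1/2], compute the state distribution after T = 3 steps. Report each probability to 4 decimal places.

π = [0.3096, 0.2974, 0.2134, 0.1797]

t=0: π = [0.1250, 0.1250, 0.2500, 0.5000]
t=1: π = [0.3281, 0.2500, 0.2344, 0.1875]
t=2: π = [0.3047, 0.2930, 0.2188, 0.1836]
t=3: π = [0.3096, 0.2974, 0.2134, 0.1797]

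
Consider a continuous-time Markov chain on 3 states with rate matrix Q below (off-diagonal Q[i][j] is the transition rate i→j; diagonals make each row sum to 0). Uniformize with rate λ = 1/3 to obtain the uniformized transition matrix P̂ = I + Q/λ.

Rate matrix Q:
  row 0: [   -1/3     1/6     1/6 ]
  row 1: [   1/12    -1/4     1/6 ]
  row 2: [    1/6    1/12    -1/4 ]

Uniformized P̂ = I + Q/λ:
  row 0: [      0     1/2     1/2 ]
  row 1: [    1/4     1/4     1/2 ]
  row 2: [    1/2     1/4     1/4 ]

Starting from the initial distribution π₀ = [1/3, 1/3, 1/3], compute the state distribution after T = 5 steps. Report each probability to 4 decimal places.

t=0: π = [0.3333, 0.3333, 0.3333]
t=1: π = [0.2500, 0.3333, 0.4167]
t=2: π = [0.2917, 0.3125, 0.3958]
t=3: π = [0.2760, 0.3229, 0.4010]
t=4: π = [0.2813, 0.3190, 0.3997]
t=5: π = [0.2796, 0.3203, 0.4001]

π = [0.2796, 0.3203, 0.4001]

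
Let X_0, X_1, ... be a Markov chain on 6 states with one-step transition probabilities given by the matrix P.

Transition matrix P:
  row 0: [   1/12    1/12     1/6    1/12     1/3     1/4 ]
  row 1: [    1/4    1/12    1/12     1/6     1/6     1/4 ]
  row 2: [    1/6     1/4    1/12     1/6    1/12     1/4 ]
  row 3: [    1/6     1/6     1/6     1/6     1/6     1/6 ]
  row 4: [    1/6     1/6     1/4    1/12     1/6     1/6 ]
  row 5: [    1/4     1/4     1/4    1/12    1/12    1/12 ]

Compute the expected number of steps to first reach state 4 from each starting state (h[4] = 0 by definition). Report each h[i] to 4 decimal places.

First-step conditioning: h[4] = 0; for i ≠ 4, h[i] = 1 + Σ_k P[i][k]·h[k].
  h[0] = 1 + 1/12·h[0] + 1/12·h[1] + 1/6·h[2] + 1/12·h[3] + 1/4·h[5]
  h[1] = 1 + 1/4·h[0] + 1/12·h[1] + 1/12·h[2] + 1/6·h[3] + 1/4·h[5]
  h[2] = 1 + 1/6·h[0] + 1/4·h[1] + 1/12·h[2] + 1/6·h[3] + 1/4·h[5]
  h[3] = 1 + 1/6·h[0] + 1/6·h[1] + 1/6·h[2] + 1/6·h[3] + 1/6·h[5]
  h[5] = 1 + 1/4·h[0] + 1/4·h[1] + 1/4·h[2] + 1/12·h[3] + 1/12·h[5]
Solving the 5×5 linear system over states ≠ 4 gives exactly h = [72606/14297, 2901/493, 92100/14297, 85164/14297, 0, 91203/14297] (h[4] = 0 is the target).

h = [5.0784, 5.8844, 6.4419, 5.9568, 0.0000, 6.3792]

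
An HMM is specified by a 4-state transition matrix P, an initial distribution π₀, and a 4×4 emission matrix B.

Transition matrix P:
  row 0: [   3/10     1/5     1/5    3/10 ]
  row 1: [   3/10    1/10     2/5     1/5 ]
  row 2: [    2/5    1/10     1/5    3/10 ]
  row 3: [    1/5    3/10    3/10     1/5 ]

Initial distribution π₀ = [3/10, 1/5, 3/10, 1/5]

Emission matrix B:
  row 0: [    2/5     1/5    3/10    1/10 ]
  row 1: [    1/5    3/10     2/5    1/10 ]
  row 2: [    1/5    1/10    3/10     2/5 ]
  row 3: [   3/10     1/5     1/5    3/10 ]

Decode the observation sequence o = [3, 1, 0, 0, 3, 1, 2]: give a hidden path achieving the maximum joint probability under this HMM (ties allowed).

t=0: δ = [3.000e-02, 2.000e-02, 1.200e-01, 6.000e-02]  (obs o_0=3)
t=1: δ = [9.600e-03, 5.400e-03, 2.400e-03, 7.200e-03]  ψ = [2, 3, 2, 2]  (obs o_1=1)
t=2: δ = [1.152e-03, 4.320e-04, 4.320e-04, 8.640e-04]  ψ = [0, 3, 1, 0]  (obs o_2=0)
t=3: δ = [1.382e-04, 5.184e-05, 5.184e-05, 1.037e-04]  ψ = [0, 3, 3, 0]  (obs o_3=0)
t=4: δ = [4.147e-06, 3.110e-06, 1.244e-05, 1.244e-05]  ψ = [0, 3, 3, 0]  (obs o_4=3)
t=5: δ = [9.953e-07, 1.120e-06, 3.732e-07, 7.465e-07]  ψ = [2, 3, 3, 2]  (obs o_5=1)
t=6: δ = [1.008e-07, 8.958e-08, 1.344e-07, 5.972e-08]  ψ = [1, 3, 1, 0]  (obs o_6=2)
backtrack: best end state = 2; path = [2, 0, 0, 0, 3, 1, 2]

path = [2, 0, 0, 0, 3, 1, 2]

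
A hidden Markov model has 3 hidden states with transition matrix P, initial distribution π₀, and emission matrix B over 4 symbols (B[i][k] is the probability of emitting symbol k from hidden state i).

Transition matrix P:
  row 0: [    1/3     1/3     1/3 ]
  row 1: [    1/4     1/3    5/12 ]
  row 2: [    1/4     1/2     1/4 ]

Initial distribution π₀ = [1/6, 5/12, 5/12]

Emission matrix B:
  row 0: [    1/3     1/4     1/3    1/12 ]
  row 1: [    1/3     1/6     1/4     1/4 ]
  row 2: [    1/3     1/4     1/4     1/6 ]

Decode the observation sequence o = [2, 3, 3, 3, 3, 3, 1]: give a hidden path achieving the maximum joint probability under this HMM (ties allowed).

path = [2, 1, 2, 1, 2, 1, 2]

t=0: δ = [5.556e-02, 1.042e-01, 1.042e-01]  (obs o_0=2)
t=1: δ = [2.170e-03, 1.302e-02, 7.234e-03]  ψ = [1, 2, 1]  (obs o_1=3)
t=2: δ = [2.713e-04, 1.085e-03, 9.042e-04]  ψ = [1, 1, 1]  (obs o_2=3)
t=3: δ = [2.261e-05, 1.130e-04, 7.535e-05]  ψ = [1, 2, 1]  (obs o_3=3)
t=4: δ = [2.355e-06, 9.419e-06, 7.849e-06]  ψ = [1, 1, 1]  (obs o_4=3)
t=5: δ = [1.962e-07, 9.811e-07, 6.541e-07]  ψ = [1, 2, 1]  (obs o_5=3)
t=6: δ = [6.132e-08, 5.451e-08, 1.022e-07]  ψ = [1, 1, 1]  (obs o_6=1)
backtrack: best end state = 2; path = [2, 1, 2, 1, 2, 1, 2]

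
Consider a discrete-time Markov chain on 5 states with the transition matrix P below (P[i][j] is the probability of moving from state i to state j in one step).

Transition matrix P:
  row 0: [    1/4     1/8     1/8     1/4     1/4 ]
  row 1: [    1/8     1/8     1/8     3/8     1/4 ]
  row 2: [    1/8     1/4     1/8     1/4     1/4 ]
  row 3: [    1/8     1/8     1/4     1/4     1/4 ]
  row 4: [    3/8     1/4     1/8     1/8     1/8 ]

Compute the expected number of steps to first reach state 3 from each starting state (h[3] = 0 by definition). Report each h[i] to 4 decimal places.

First-step conditioning: h[3] = 0; for i ≠ 3, h[i] = 1 + Σ_k P[i][k]·h[k].
  h[0] = 1 + 1/4·h[0] + 1/8·h[1] + 1/8·h[2] + 1/4·h[4]
  h[1] = 1 + 1/8·h[0] + 1/8·h[1] + 1/8·h[2] + 1/4·h[4]
  h[2] = 1 + 1/8·h[0] + 1/4·h[1] + 1/8·h[2] + 1/4·h[4]
  h[4] = 1 + 3/8·h[0] + 1/4·h[1] + 1/8·h[2] + 1/8·h[4]
Solving the 4×4 linear system over states ≠ 3 gives exactly h = [4608/1121, 4032/1121, 4536/1121, 0, 5056/1121] (h[3] = 0 is the target).

h = [4.1106, 3.5968, 4.0464, 0.0000, 4.5103]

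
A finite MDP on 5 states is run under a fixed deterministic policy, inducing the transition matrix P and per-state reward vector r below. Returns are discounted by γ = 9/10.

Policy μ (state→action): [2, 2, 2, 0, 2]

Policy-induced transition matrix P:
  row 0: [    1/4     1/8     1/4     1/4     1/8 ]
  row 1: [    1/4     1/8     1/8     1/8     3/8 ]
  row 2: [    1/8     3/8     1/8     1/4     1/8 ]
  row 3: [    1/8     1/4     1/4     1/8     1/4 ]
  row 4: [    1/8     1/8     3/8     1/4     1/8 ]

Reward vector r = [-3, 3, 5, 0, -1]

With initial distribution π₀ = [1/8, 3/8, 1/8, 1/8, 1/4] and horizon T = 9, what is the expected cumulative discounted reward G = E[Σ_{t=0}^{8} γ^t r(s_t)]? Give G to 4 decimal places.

t=0: π = [0.1250, 0.3750, 0.1250, 0.1250, 0.2500], E[r] = 1.1250, γ^t·E[r] = 1.125000, running G = 1.125000
t=1: π = [0.1875, 0.1719, 0.2188, 0.1875, 0.2344], E[r] = 0.8125, γ^t·E[r] = 0.731250, running G = 1.856250
t=2: π = [0.1699, 0.2031, 0.2305, 0.2051, 0.1914], E[r] = 1.0605, γ^t·E[r] = 0.859043, running G = 2.715293
t=3: π = [0.1716, 0.2083, 0.2197, 0.1990, 0.2014], E[r] = 1.0071, γ^t·E[r] = 0.734161, running G = 3.449454
t=4: π = [0.1725, 0.2048, 0.2217, 0.1991, 0.2019], E[r] = 1.0034, γ^t·E[r] = 0.658343, running G = 4.107797
t=5: π = [0.1722, 0.2053, 0.2219, 0.1995, 0.2011], E[r] = 1.0080, γ^t·E[r] = 0.595218, running G = 4.703015
t=6: π = [0.1722, 0.2054, 0.2217, 0.1994, 0.2013], E[r] = 1.0071, γ^t·E[r] = 0.535217, running G = 5.238232
t=7: π = [0.1722, 0.2054, 0.2218, 0.1994, 0.2013], E[r] = 1.0070, γ^t·E[r] = 0.481650, running G = 5.719882
t=8: π = [0.1722, 0.2054, 0.2218, 0.1994, 0.2013], E[r] = 1.0071, γ^t·E[r] = 0.433523, running G = 6.153405

G = 6.1534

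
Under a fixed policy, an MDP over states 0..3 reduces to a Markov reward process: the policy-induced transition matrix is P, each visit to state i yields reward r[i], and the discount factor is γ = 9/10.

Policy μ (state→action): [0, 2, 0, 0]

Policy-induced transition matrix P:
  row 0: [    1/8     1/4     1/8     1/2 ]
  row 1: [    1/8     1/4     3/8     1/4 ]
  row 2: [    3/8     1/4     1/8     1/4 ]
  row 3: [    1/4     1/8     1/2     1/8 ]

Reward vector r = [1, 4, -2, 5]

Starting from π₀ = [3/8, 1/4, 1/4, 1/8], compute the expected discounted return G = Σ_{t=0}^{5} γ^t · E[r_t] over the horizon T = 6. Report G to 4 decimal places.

G = 8.7608

t=0: π = [0.3750, 0.2500, 0.2500, 0.1250], E[r] = 1.5000, γ^t·E[r] = 1.500000, running G = 1.500000
t=1: π = [0.2031, 0.2344, 0.2344, 0.3281], E[r] = 2.3125, γ^t·E[r] = 2.081250, running G = 3.581250
t=2: π = [0.2246, 0.2090, 0.3066, 0.2598], E[r] = 1.7461, γ^t·E[r] = 1.414336, running G = 4.995586
t=3: π = [0.2341, 0.2175, 0.2747, 0.2737], E[r] = 1.9233, γ^t·E[r] = 1.402115, running G = 6.397701
t=4: π = [0.2279, 0.2158, 0.2820, 0.2743], E[r] = 1.8986, γ^t·E[r] = 1.245685, running G = 7.643386
t=5: π = [0.2298, 0.2157, 0.2818, 0.2727], E[r] = 1.8924, γ^t·E[r] = 1.117436, running G = 8.760821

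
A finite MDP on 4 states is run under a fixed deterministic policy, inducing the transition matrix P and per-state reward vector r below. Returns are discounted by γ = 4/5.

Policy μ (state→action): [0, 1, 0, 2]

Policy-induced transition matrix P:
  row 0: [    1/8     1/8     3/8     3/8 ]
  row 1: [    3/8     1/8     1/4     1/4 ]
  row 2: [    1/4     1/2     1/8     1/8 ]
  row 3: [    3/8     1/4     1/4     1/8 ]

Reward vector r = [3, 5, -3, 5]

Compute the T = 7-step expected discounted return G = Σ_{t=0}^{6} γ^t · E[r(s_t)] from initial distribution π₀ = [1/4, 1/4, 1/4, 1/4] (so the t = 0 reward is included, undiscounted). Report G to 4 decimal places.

G = 9.6715

t=0: π = [0.2500, 0.2500, 0.2500, 0.2500], E[r] = 2.5000, γ^t·E[r] = 2.500000, running G = 2.500000
t=1: π = [0.2813, 0.2500, 0.2500, 0.2188], E[r] = 2.4375, γ^t·E[r] = 1.950000, running G = 4.450000
t=2: π = [0.2734, 0.2461, 0.2539, 0.2266], E[r] = 2.4219, γ^t·E[r] = 1.550000, running G = 6.000000
t=3: π = [0.2749, 0.2485, 0.2524, 0.2241], E[r] = 2.4307, γ^t·E[r] = 1.244500, running G = 7.244500
t=4: π = [0.2747, 0.2477, 0.2528, 0.2248], E[r] = 2.4281, γ^t·E[r] = 0.994550, running G = 8.239050
t=5: π = [0.2747, 0.2479, 0.2527, 0.2246], E[r] = 2.4286, γ^t·E[r] = 0.795820, running G = 9.034870
t=6: π = [0.2747, 0.2479, 0.2527, 0.2247], E[r] = 2.4286, γ^t·E[r] = 0.636634, running G = 9.671504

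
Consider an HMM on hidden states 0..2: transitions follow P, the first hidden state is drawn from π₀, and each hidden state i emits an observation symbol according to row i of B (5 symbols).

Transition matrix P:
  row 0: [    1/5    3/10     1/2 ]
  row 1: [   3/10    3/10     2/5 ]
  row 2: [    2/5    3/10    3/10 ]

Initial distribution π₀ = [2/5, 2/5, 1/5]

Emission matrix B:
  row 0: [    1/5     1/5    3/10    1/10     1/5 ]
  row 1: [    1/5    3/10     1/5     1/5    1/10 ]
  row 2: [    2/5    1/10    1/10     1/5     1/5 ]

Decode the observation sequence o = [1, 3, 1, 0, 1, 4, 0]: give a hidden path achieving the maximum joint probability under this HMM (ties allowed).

path = [1, 2, 0, 2, 1, 0, 2]

t=0: δ = [8.000e-02, 1.200e-01, 2.000e-02]  (obs o_0=1)
t=1: δ = [3.600e-03, 7.200e-03, 9.600e-03]  ψ = [1, 1, 1]  (obs o_1=3)
t=2: δ = [7.680e-04, 8.640e-04, 2.880e-04]  ψ = [2, 2, 1]  (obs o_2=1)
t=3: δ = [5.184e-05, 5.184e-05, 1.536e-04]  ψ = [1, 1, 0]  (obs o_3=0)
t=4: δ = [1.229e-05, 1.382e-05, 4.608e-06]  ψ = [2, 2, 2]  (obs o_4=1)
t=5: δ = [8.294e-07, 4.147e-07, 1.229e-06]  ψ = [1, 1, 0]  (obs o_5=4)
t=6: δ = [9.830e-08, 7.373e-08, 1.659e-07]  ψ = [2, 2, 0]  (obs o_6=0)
backtrack: best end state = 2; path = [1, 2, 0, 2, 1, 0, 2]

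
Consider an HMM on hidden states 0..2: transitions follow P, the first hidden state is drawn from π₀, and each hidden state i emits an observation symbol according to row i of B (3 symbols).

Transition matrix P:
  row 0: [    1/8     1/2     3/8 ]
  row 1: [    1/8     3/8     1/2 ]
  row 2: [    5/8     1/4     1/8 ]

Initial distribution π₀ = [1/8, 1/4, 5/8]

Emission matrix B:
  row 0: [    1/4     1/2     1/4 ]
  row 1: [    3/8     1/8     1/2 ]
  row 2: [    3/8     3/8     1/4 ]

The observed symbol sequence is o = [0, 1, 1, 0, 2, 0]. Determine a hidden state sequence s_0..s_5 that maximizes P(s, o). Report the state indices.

t=0: δ = [3.125e-02, 9.375e-02, 2.344e-01]  (obs o_0=0)
t=1: δ = [7.324e-02, 7.324e-03, 1.758e-02]  ψ = [2, 2, 1]  (obs o_1=1)
t=2: δ = [5.493e-03, 4.578e-03, 1.030e-02]  ψ = [2, 0, 0]  (obs o_2=1)
t=3: δ = [1.609e-03, 1.030e-03, 8.583e-04]  ψ = [2, 0, 1]  (obs o_3=0)
t=4: δ = [1.341e-04, 4.023e-04, 1.509e-04]  ψ = [2, 0, 0]  (obs o_4=2)
t=5: δ = [2.357e-05, 5.658e-05, 7.544e-05]  ψ = [2, 1, 1]  (obs o_5=0)
backtrack: best end state = 2; path = [2, 0, 2, 0, 1, 2]

path = [2, 0, 2, 0, 1, 2]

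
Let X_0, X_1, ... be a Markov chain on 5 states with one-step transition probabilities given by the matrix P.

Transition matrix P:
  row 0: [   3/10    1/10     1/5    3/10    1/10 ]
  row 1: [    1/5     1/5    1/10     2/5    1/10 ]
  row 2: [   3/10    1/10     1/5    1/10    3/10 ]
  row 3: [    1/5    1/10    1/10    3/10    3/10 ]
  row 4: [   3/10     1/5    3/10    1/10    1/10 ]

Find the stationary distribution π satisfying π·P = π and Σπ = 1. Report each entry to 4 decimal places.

π = [0.2628, 0.1316, 0.1813, 0.2401, 0.1843]

Balance equations π_j = Σ_i π_i·P[i][j]:
  π_0 = 3/10·π_0 + 1/5·π_1 + 3/10·π_2 + 1/5·π_3 + 3/10·π_4
  π_1 = 1/10·π_0 + 1/5·π_1 + 1/10·π_2 + 1/10·π_3 + 1/5·π_4
  π_2 = 1/5·π_0 + 1/10·π_1 + 1/5·π_2 + 1/10·π_3 + 3/10·π_4
  π_3 = 3/10·π_0 + 2/5·π_1 + 1/10·π_2 + 3/10·π_3 + 1/10·π_4
  normalize: π_0 + π_1 + π_2 + π_3 + π_4 = 1
Solving the linear system gives exactly π = [215/818, 592/4499, 1631/8998, 1080/4499, 829/4499].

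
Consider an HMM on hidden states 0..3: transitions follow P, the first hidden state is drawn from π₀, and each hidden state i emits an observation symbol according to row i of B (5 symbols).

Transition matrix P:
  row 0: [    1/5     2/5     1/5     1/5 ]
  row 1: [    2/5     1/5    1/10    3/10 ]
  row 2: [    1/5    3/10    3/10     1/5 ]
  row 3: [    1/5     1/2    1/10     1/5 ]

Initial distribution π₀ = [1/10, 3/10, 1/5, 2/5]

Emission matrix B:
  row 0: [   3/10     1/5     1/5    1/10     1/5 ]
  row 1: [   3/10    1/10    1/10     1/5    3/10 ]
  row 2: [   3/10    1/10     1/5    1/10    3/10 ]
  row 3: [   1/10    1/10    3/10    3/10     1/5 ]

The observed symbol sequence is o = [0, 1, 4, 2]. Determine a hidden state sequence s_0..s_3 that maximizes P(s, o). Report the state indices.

t=0: δ = [3.000e-02, 9.000e-02, 6.000e-02, 4.000e-02]  (obs o_0=0)
t=1: δ = [7.200e-03, 2.000e-03, 1.800e-03, 2.700e-03]  ψ = [1, 3, 2, 1]  (obs o_1=1)
t=2: δ = [2.880e-04, 8.640e-04, 4.320e-04, 2.880e-04]  ψ = [0, 0, 0, 0]  (obs o_2=4)
t=3: δ = [6.912e-05, 1.728e-05, 2.592e-05, 7.776e-05]  ψ = [1, 1, 2, 1]  (obs o_3=2)
backtrack: best end state = 3; path = [1, 0, 1, 3]

path = [1, 0, 1, 3]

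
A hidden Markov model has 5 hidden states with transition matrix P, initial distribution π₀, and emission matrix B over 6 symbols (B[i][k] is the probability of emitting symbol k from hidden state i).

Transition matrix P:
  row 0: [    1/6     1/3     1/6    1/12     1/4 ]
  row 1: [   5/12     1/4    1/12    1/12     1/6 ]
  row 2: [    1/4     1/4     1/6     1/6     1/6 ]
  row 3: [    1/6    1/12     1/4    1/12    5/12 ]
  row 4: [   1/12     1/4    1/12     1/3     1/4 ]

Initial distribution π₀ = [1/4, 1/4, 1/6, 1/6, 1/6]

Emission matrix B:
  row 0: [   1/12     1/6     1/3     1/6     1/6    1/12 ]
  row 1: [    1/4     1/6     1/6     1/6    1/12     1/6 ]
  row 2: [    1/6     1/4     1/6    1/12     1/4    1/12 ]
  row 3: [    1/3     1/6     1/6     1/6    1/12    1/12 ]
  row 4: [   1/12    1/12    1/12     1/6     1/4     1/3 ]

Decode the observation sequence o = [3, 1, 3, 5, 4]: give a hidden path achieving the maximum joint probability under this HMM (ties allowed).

path = [0, 1, 0, 4, 4]

t=0: δ = [4.167e-02, 4.167e-02, 1.389e-02, 2.778e-02, 2.778e-02]  (obs o_0=3)
t=1: δ = [2.894e-03, 2.315e-03, 1.736e-03, 1.543e-03, 9.645e-04]  ψ = [1, 0, 0, 4, 3]  (obs o_1=1)
t=2: δ = [1.608e-04, 1.608e-04, 4.019e-05, 5.358e-05, 1.206e-04]  ψ = [1, 0, 0, 4, 0]  (obs o_2=3)
t=3: δ = [5.582e-06, 8.931e-06, 2.233e-06, 3.349e-06, 1.340e-05]  ψ = [1, 0, 0, 4, 0]  (obs o_3=5)
t=4: δ = [6.202e-07, 2.791e-07, 2.791e-07, 3.721e-07, 8.372e-07]  ψ = [1, 4, 4, 4, 4]  (obs o_4=4)
backtrack: best end state = 4; path = [0, 1, 0, 4, 4]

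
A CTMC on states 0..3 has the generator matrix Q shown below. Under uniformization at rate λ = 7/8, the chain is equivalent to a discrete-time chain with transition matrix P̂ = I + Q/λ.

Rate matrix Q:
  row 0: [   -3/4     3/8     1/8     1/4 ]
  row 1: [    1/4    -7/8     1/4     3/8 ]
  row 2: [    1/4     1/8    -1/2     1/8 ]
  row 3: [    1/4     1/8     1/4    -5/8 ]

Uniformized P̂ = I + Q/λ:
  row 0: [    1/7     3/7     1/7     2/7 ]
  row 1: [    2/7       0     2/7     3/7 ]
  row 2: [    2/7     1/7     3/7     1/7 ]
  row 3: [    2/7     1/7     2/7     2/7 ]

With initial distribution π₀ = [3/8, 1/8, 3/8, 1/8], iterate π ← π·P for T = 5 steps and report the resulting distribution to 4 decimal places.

π = [0.2500, 0.1876, 0.2917, 0.2708]

t=0: π = [0.3750, 0.1250, 0.3750, 0.1250]
t=1: π = [0.2321, 0.2321, 0.2857, 0.2500]
t=2: π = [0.2526, 0.1760, 0.2934, 0.2781]
t=3: π = [0.2496, 0.1899, 0.2915, 0.2690]
t=4: π = [0.2501, 0.1871, 0.2917, 0.2712]
t=5: π = [0.2500, 0.1876, 0.2917, 0.2708]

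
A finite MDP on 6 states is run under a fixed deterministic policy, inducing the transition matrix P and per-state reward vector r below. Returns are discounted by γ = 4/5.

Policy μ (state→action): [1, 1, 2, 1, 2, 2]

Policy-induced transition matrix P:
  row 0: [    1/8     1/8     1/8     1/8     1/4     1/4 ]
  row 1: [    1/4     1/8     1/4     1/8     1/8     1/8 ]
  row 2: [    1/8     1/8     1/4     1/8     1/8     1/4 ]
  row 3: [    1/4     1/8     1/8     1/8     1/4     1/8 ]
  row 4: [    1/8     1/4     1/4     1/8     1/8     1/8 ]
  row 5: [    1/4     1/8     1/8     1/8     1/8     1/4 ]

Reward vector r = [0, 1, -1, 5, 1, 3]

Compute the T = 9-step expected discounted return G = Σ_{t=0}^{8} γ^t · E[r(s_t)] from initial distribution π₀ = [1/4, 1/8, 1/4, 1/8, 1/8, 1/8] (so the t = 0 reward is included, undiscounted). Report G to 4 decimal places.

t=0: π = [0.2500, 0.1250, 0.2500, 0.1250, 0.1250, 0.1250], E[r] = 1.0000, γ^t·E[r] = 1.000000, running G = 1.000000
t=1: π = [0.1719, 0.1406, 0.1875, 0.1250, 0.1719, 0.2031], E[r] = 1.3594, γ^t·E[r] = 1.087500, running G = 2.087500
t=2: π = [0.1836, 0.1465, 0.1875, 0.1250, 0.1621, 0.1953], E[r] = 1.3320, γ^t·E[r] = 0.852500, running G = 2.940000
t=3: π = [0.1833, 0.1453, 0.1870, 0.1250, 0.1636, 0.1958], E[r] = 1.3342, γ^t·E[r] = 0.683125, running G = 3.623125
t=4: π = [0.1833, 0.1454, 0.1870, 0.1250, 0.1635, 0.1958], E[r] = 1.3343, γ^t·E[r] = 0.546538, running G = 4.169663
t=5: π = [0.1833, 0.1454, 0.1870, 0.1250, 0.1635, 0.1958], E[r] = 1.3342, γ^t·E[r] = 0.437201, running G = 4.606864
t=6: π = [0.1833, 0.1454, 0.1870, 0.1250, 0.1635, 0.1958], E[r] = 1.3342, γ^t·E[r] = 0.349763, running G = 4.956627
t=7: π = [0.1833, 0.1454, 0.1870, 0.1250, 0.1635, 0.1958], E[r] = 1.3342, γ^t·E[r] = 0.279810, running G = 5.236437
t=8: π = [0.1833, 0.1454, 0.1870, 0.1250, 0.1635, 0.1958], E[r] = 1.3342, γ^t·E[r] = 0.223848, running G = 5.460285

G = 5.4603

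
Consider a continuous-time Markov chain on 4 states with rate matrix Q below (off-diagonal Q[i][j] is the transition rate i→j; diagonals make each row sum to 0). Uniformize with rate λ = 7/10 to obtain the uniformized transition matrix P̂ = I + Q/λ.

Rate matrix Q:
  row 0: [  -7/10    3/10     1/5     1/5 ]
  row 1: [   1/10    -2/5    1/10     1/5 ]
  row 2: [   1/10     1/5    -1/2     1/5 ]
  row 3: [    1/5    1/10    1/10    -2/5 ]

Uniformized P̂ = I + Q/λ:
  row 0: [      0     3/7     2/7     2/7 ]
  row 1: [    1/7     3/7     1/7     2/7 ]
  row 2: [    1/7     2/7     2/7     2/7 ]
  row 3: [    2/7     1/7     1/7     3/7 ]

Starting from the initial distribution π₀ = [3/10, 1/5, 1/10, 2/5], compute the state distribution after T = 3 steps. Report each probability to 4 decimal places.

t=0: π = [0.3000, 0.2000, 0.1000, 0.4000]
t=1: π = [0.1571, 0.3000, 0.2000, 0.3429]
t=2: π = [0.1694, 0.3020, 0.1939, 0.3347]
t=3: π = [0.1665, 0.3052, 0.1948, 0.3335]

π = [0.1665, 0.3052, 0.1948, 0.3335]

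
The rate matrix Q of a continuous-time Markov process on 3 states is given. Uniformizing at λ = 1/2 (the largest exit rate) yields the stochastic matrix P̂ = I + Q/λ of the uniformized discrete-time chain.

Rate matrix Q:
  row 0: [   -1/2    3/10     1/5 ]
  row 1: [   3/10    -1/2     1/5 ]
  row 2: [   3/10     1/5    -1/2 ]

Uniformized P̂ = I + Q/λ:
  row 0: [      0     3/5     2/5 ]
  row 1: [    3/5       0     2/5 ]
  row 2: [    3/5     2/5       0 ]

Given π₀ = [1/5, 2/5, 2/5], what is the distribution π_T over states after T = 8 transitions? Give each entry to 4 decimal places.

π = [0.3721, 0.3422, 0.2858]

t=0: π = [0.2000, 0.4000, 0.4000]
t=1: π = [0.4800, 0.2800, 0.2400]
t=2: π = [0.3120, 0.3840, 0.3040]
t=3: π = [0.4128, 0.3088, 0.2784]
t=4: π = [0.3523, 0.3590, 0.2886]
t=5: π = [0.3886, 0.3268, 0.2845]
t=6: π = [0.3668, 0.3470, 0.2862]
t=7: π = [0.3799, 0.3346, 0.2855]
t=8: π = [0.3721, 0.3422, 0.2858]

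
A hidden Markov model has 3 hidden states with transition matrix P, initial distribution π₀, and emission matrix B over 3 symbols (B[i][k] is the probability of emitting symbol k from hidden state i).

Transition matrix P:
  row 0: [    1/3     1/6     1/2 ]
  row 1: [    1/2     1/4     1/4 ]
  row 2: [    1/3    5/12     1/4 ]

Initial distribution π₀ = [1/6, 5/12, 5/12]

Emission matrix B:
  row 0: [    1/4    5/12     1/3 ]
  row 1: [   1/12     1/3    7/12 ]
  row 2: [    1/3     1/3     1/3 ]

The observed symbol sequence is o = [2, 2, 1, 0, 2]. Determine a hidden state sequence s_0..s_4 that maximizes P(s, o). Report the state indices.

t=0: δ = [5.556e-02, 2.431e-01, 1.389e-01]  (obs o_0=2)
t=1: δ = [4.051e-02, 3.545e-02, 2.025e-02]  ψ = [1, 1, 1]  (obs o_1=2)
t=2: δ = [7.385e-03, 2.954e-03, 6.752e-03]  ψ = [1, 1, 0]  (obs o_2=1)
t=3: δ = [6.154e-04, 2.344e-04, 1.231e-03]  ψ = [0, 2, 0]  (obs o_3=0)
t=4: δ = [1.368e-04, 2.991e-04, 1.026e-04]  ψ = [2, 2, 0]  (obs o_4=2)
backtrack: best end state = 1; path = [1, 1, 0, 2, 1]

path = [1, 1, 0, 2, 1]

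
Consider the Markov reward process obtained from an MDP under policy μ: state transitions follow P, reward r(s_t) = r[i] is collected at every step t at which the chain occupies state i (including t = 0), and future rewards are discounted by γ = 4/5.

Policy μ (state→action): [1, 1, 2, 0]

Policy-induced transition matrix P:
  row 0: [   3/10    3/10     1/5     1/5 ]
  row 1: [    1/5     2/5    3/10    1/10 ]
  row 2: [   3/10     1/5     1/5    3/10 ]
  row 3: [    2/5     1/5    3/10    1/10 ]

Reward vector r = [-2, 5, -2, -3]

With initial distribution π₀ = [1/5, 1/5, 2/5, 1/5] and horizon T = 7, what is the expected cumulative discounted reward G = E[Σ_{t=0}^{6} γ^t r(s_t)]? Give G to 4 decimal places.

t=0: π = [0.2000, 0.2000, 0.4000, 0.2000], E[r] = -0.8000, γ^t·E[r] = -0.800000, running G = -0.800000
t=1: π = [0.3000, 0.2600, 0.2400, 0.2000], E[r] = -0.3800, γ^t·E[r] = -0.304000, running G = -1.104000
t=2: π = [0.2940, 0.2820, 0.2460, 0.1780], E[r] = -0.2040, γ^t·E[r] = -0.130560, running G = -1.234560
t=3: π = [0.2896, 0.2858, 0.2460, 0.1786], E[r] = -0.1780, γ^t·E[r] = -0.091136, running G = -1.325696
t=4: π = [0.2893, 0.2861, 0.2464, 0.1782], E[r] = -0.1753, γ^t·E[r] = -0.071811, running G = -1.397507
t=5: π = [0.2892, 0.2862, 0.2464, 0.1782], E[r] = -0.1752, γ^t·E[r] = -0.057394, running G = -1.454901
t=6: π = [0.2892, 0.2862, 0.2464, 0.1782], E[r] = -0.1752, γ^t·E[r] = -0.045915, running G = -1.500816

G = -1.5008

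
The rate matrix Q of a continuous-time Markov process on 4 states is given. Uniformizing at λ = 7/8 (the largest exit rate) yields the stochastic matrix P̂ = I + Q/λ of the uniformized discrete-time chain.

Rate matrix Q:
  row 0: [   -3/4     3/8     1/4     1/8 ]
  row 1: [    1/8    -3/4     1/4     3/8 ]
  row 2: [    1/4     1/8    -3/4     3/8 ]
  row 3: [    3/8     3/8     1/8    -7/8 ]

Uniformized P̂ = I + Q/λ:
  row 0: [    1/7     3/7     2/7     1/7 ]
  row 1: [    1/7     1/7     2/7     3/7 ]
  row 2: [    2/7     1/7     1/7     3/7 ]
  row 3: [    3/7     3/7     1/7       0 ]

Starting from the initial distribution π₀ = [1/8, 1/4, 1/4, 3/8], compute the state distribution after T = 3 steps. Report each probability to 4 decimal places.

t=0: π = [0.1250, 0.2500, 0.2500, 0.3750]
t=1: π = [0.2857, 0.2857, 0.1964, 0.2321]
t=2: π = [0.2372, 0.2908, 0.2245, 0.2474]
t=3: π = [0.2456, 0.2813, 0.2183, 0.2547]

π = [0.2456, 0.2813, 0.2183, 0.2547]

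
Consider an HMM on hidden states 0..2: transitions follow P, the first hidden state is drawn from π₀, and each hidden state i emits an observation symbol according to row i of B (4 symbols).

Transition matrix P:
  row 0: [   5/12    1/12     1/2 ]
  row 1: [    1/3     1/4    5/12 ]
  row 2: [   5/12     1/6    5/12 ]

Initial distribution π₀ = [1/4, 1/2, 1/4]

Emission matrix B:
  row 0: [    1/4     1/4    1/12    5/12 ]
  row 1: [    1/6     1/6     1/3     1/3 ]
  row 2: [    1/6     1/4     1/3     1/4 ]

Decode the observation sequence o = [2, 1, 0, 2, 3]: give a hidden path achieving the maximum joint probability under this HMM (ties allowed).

path = [1, 2, 0, 2, 0]

t=0: δ = [2.083e-02, 1.667e-01, 8.333e-02]  (obs o_0=2)
t=1: δ = [1.389e-02, 6.944e-03, 1.736e-02]  ψ = [1, 1, 1]  (obs o_1=1)
t=2: δ = [1.808e-03, 4.823e-04, 1.206e-03]  ψ = [2, 2, 2]  (obs o_2=0)
t=3: δ = [6.279e-05, 6.698e-05, 3.014e-04]  ψ = [0, 2, 0]  (obs o_3=2)
t=4: δ = [5.233e-05, 1.674e-05, 3.140e-05]  ψ = [2, 2, 2]  (obs o_4=3)
backtrack: best end state = 0; path = [1, 2, 0, 2, 0]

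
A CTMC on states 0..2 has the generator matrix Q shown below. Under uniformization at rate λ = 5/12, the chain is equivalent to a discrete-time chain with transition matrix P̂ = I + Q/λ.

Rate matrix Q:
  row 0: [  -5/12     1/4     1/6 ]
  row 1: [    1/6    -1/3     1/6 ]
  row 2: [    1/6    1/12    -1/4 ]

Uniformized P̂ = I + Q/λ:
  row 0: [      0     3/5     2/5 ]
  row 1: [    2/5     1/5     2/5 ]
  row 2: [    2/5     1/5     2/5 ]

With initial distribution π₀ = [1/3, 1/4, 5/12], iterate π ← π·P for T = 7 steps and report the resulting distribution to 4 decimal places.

t=0: π = [0.3333, 0.2500, 0.4167]
t=1: π = [0.2667, 0.3333, 0.4000]
t=2: π = [0.2933, 0.3067, 0.4000]
t=3: π = [0.2827, 0.3173, 0.4000]
t=4: π = [0.2869, 0.3131, 0.4000]
t=5: π = [0.2852, 0.3148, 0.4000]
t=6: π = [0.2859, 0.3141, 0.4000]
t=7: π = [0.2856, 0.3144, 0.4000]

π = [0.2856, 0.3144, 0.4000]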